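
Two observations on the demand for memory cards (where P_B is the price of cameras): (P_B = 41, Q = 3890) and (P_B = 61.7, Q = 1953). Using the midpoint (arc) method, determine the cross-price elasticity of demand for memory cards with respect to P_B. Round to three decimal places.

ΔQ_A = 1953 − 3890 = -1937; ΔP_B = 61.7 − 41 = 20.7.
Midpoints: Q̄_A = 2921.5, P̄_B = 51.35.
ε = (ΔQ_A/Q̄_A)/(ΔP_B/P̄_B) = (-1937/2921.5)/(20.7/51.35) ≈ -1.645.
ε < 0: memory cards and cameras are complements.

-1.645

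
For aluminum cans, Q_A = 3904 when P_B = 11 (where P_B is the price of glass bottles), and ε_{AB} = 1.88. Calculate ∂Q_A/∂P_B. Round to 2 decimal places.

667.23

ε = (∂Q_A/∂P_B)·(P_B/Q_A) ⇒ ∂Q_A/∂P_B = ε·Q_A/P_B = 1.88 × 3904/11 ≈ 667.23.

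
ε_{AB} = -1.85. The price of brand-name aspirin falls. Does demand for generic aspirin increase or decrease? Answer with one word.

ε < 0 and the price of brand-name aspirin falls, so the quantity of generic aspirin moves in the opposite direction: it increases.

increase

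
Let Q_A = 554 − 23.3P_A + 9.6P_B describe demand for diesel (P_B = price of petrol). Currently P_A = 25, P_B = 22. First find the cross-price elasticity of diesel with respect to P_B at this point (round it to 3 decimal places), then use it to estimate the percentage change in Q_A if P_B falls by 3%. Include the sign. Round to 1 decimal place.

At P_A = 25, P_B = 22: Q_A = 182.7.
∂Q_A/∂P_B = 9.6.
ε = (∂Q_A/∂P_B)(P_B/Q_A) = 9.6000 × 22/182.7 ≈ 1.156.
%ΔQ_A ≈ ε × %ΔP_B = 1.156 × (-3%) = -3.5%.

-3.5%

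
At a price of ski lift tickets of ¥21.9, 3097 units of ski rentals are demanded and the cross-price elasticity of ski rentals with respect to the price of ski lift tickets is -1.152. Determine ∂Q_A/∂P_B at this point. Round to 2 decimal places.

-162.91

ε = (∂Q_A/∂P_B)·(P_B/Q_A) ⇒ ∂Q_A/∂P_B = ε·Q_A/P_B = -1.152 × 3097/21.9 ≈ -162.91.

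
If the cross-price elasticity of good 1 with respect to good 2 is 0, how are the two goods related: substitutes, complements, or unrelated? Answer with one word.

ε = 0: demand for good 1 does not respond to good 2's price; the goods are unrelated.

unrelated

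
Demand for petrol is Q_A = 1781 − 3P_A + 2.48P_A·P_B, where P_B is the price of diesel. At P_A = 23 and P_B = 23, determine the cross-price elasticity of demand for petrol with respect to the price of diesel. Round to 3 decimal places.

0.434

At P_A = 23 and P_B = 23: Q_A = 3023.92.
∂Q_A/∂P_B = 2.48P_A = 2.48(23) = 57.0400.
ε = (∂Q_A/∂P_B)(P_B/Q_A) = 57.0400 × (23/3023.92) ≈ 0.434.
ε > 0: substitutes.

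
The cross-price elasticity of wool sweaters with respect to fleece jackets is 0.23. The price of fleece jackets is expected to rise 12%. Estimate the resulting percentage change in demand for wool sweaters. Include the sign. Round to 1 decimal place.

2.8%

%ΔQ ≈ ε × %ΔP of fleece jackets = 0.23 × (12%) = 2.8%.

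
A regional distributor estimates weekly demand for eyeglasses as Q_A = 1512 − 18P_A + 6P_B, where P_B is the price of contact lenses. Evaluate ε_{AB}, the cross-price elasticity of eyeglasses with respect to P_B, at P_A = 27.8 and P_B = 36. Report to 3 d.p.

At P_A = 27.8 and P_B = 36: Q_A = 1227.6.
∂Q_A/∂P_B = 6.
ε = (∂Q_A/∂P_B)(P_B/Q_A) = 6 × (36/1227.6) ≈ 0.176.

0.176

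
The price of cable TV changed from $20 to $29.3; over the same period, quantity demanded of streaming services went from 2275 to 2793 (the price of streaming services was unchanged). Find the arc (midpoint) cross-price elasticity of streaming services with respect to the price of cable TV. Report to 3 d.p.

ΔQ_A = 2793 − 2275 = 518; ΔP_B = 29.3 − 20 = 9.3.
Midpoints: Q̄_A = 2534.0, P̄_B = 24.65.
ε = (ΔQ_A/Q̄_A)/(ΔP_B/P̄_B) = (518/2534.0)/(9.3/24.65) ≈ 0.542.
ε > 0: streaming services and cable TV are substitutes.

0.542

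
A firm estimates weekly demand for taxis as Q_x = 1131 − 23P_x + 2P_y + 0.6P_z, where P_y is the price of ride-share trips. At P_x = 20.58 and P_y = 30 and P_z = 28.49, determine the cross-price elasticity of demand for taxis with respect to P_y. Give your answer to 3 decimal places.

At P_x = 20.58 and P_y = 30 and P_z = 28.49: Q_x = 734.754.
∂Q_x/∂P_y = 2.
ε = (∂Q_x/∂P_y)(P_y/Q_x) = 2 × (30/734.754) ≈ 0.082.
Since ε > 0, taxis and ride-share trips are substitutes.

0.082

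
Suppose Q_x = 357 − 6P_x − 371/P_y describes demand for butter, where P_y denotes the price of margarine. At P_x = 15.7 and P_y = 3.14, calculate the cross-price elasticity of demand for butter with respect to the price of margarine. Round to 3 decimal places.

At P_x = 15.7 and P_y = 3.14: Q_x = 144.647.
∂Q_x/∂P_y = 371/P_y² = 37.6283.
ε = (∂Q_x/∂P_y)(P_y/Q_x) = 37.6283 × (3.14/144.647) ≈ 0.817.

0.817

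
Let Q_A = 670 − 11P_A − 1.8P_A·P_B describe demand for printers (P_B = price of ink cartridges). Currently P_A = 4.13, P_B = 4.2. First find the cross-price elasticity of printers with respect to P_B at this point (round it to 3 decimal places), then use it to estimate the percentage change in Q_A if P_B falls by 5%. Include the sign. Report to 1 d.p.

0.3%

At P_A = 4.13, P_B = 4.2: Q_A = 593.347.
∂Q_A/∂P_B = -1.8P_A = -7.4340.
ε = (∂Q_A/∂P_B)(P_B/Q_A) = -7.4340 × 4.2/593.347 ≈ -0.053.
%ΔQ_A ≈ ε × %ΔP_B = -0.053 × (-5%) = 0.3%.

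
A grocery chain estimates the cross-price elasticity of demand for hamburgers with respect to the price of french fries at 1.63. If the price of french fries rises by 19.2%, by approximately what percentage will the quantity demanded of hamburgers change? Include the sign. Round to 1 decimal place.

%ΔQ ≈ ε × %ΔP of french fries = 1.63 × (19.2%) = 31.3%.

31.3%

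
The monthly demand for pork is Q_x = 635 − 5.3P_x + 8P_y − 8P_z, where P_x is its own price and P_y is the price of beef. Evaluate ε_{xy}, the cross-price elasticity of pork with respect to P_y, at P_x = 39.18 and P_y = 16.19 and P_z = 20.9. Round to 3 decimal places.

0.332

At P_x = 39.18 and P_y = 16.19 and P_z = 20.9: Q_x = 389.666.
∂Q_x/∂P_y = 8.
ε = (∂Q_x/∂P_y)(P_y/Q_x) = 8 × (16.19/389.666) ≈ 0.332.
Since ε > 0, pork and beef are substitutes.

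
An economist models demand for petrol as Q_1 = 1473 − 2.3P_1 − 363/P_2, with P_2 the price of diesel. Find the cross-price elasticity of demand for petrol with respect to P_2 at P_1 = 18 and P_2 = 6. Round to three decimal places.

0.044

At P_1 = 18 and P_2 = 6: Q_1 = 1371.1.
∂Q_1/∂P_2 = 363/P_2² = 10.0833.
ε = (∂Q_1/∂P_2)(P_2/Q_1) = 10.0833 × (6/1371.1) ≈ 0.044.
ε > 0: substitutes.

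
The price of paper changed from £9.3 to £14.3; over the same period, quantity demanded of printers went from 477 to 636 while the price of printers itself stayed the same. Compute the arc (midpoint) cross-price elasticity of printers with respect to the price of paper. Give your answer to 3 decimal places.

0.674

ΔQ_A = 636 − 477 = 159; ΔP_B = 14.3 − 9.3 = 5.
Midpoints: Q̄_A = 556.5, P̄_B = 11.80.
ε = (ΔQ_A/Q̄_A)/(ΔP_B/P̄_B) = (159/556.5)/(5/11.80) ≈ 0.674.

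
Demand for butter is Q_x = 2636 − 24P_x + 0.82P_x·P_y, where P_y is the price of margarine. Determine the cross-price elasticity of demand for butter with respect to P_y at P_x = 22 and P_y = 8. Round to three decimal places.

At P_x = 22 and P_y = 8: Q_x = 2252.32.
∂Q_x/∂P_y = 0.82P_x = 0.82(22) = 18.0400.
ε = (∂Q_x/∂P_y)(P_y/Q_x) = 18.0400 × (8/2252.32) ≈ 0.064.

0.064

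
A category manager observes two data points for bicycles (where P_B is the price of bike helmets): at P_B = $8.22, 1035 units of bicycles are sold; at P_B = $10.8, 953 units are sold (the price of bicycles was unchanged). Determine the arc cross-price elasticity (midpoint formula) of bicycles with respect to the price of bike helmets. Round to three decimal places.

ΔQ_A = 953 − 1035 = -82; ΔP_B = 10.8 − 8.22 = 2.58.
Midpoints: Q̄_A = 994.0, P̄_B = 9.51.
ε = (ΔQ_A/Q̄_A)/(ΔP_B/P̄_B) = (-82/994.0)/(2.58/9.51) ≈ -0.304.

-0.304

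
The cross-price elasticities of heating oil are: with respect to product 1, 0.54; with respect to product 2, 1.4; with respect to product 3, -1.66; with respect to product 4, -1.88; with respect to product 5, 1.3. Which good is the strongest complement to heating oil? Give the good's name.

Complements have ε < 0. The most negative value is -1.88 (product 4).

product 4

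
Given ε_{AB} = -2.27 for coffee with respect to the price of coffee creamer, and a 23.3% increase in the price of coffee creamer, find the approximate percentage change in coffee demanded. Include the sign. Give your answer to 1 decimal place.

-52.9%

%ΔQ ≈ ε × %ΔP of coffee creamer = -2.27 × (23.3%) = -52.9%.
Demand for coffee falls by about 52.9%.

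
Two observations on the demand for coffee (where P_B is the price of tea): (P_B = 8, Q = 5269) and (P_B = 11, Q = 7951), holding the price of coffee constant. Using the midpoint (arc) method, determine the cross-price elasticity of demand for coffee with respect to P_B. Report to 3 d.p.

1.285

ΔQ_A = 7951 − 5269 = 2682; ΔP_B = 11 − 8 = 3.
Midpoints: Q̄_A = 6610.0, P̄_B = 9.50.
ε = (ΔQ_A/Q̄_A)/(ΔP_B/P̄_B) = (2682/6610.0)/(3/9.50) ≈ 1.285.
ε > 0: coffee and tea are substitutes.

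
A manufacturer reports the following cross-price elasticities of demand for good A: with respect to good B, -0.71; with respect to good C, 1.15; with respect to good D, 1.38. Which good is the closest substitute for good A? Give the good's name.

Substitutes have ε > 0. Among the positive values, 1.38 (good D) is largest.

good D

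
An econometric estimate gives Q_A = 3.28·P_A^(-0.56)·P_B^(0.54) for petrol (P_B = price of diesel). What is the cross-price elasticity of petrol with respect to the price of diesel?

0.54

In a log-linear (constant-elasticity) demand function, the coefficient on the exponent of P_B is the cross-price elasticity.
ε = 0.54. Positive, so petrol and diesel are substitutes.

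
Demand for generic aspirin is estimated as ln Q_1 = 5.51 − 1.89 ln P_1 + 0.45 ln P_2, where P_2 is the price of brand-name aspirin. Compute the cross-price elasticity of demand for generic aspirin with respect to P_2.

0.45

In a log-linear (constant-elasticity) demand function, the coefficient on ln P_2 is the cross-price elasticity.
ε = 0.45. Positive, so generic aspirin and brand-name aspirin are substitutes.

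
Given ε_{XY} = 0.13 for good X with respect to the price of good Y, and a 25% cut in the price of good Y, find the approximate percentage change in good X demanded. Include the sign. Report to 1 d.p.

-3.3%

%ΔQ ≈ ε × %ΔP of good Y = 0.13 × (-25%) = -3.3%.
Demand for good X falls by about 3.3%.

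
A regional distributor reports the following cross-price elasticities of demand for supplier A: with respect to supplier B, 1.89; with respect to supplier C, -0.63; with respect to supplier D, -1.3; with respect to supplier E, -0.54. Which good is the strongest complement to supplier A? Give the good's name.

supplier D

Complements have ε < 0. The most negative value is -1.3 (supplier D).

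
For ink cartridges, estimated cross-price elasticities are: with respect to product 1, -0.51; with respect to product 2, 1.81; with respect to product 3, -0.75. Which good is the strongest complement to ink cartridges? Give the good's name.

product 3

Complements have ε < 0. The most negative value is -0.75 (product 3).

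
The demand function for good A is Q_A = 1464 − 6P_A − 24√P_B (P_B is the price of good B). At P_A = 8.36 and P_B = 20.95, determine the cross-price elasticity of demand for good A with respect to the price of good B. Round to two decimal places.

At P_A = 8.36 and P_B = 20.95: Q_A = 1303.989.
∂Q_A/∂P_B = -24/(2√P_B) = -24/(2√20.95) = -2.6217.
ε = (∂Q_A/∂P_B)(P_B/Q_A) = -2.6217 × (20.95/1303.989) ≈ -0.04.
ε < 0: complements.

-0.04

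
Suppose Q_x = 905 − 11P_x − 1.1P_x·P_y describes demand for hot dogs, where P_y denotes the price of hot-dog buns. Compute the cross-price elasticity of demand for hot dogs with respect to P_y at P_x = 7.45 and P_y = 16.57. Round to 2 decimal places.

-0.20

At P_x = 7.45 and P_y = 16.57: Q_x = 687.259.
∂Q_x/∂P_y = -1.1P_x = -1.1(7.45) = -8.1950.
ε = (∂Q_x/∂P_y)(P_y/Q_x) = -8.1950 × (16.57/687.259) ≈ -0.20.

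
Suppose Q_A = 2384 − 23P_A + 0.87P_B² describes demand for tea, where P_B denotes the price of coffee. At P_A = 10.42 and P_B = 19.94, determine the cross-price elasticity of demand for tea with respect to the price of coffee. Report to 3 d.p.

At P_A = 10.42 and P_B = 19.94: Q_A = 2490.255.
∂Q_A/∂P_B = 1.74P_B = 1.74(19.94) = 34.6956.
ε = (∂Q_A/∂P_B)(P_B/Q_A) = 34.6956 × (19.94/2490.255) ≈ 0.278.
ε > 0: substitutes.

0.278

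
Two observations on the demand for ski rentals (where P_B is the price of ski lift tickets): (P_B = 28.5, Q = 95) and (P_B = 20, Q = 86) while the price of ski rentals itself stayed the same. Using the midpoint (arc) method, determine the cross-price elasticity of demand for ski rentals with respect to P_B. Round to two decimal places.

0.28

ΔQ_A = 86 − 95 = -9; ΔP_B = 20 − 28.5 = -8.5.
Midpoints: Q̄_A = 90.5, P̄_B = 24.25.
ε = (ΔQ_A/Q̄_A)/(ΔP_B/P̄_B) = (-9/90.5)/(-8.5/24.25) ≈ 0.28.
ε > 0: ski rentals and ski lift tickets are substitutes.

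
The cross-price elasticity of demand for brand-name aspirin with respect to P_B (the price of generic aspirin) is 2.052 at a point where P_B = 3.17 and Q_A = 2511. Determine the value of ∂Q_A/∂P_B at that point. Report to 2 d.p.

ε = (∂Q_A/∂P_B)·(P_B/Q_A) ⇒ ∂Q_A/∂P_B = ε·Q_A/P_B = 2.052 × 2511/3.17 ≈ 1625.42.

1625.42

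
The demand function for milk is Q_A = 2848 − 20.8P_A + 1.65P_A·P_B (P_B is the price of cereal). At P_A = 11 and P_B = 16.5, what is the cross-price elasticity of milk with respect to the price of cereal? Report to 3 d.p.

At P_A = 11 and P_B = 16.5: Q_A = 2918.675.
∂Q_A/∂P_B = 1.65P_A = 1.65(11) = 18.1500.
ε = (∂Q_A/∂P_B)(P_B/Q_A) = 18.1500 × (16.5/2918.675) ≈ 0.103.
ε > 0: substitutes.

0.103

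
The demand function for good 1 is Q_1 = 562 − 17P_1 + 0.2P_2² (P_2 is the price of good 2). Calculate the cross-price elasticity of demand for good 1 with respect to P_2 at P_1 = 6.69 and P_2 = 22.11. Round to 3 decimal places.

0.358

At P_1 = 6.69 and P_2 = 22.11: Q_1 = 546.040.
∂Q_1/∂P_2 = 0.4P_2 = 0.4(22.11) = 8.8440.
ε = (∂Q_1/∂P_2)(P_2/Q_1) = 8.8440 × (22.11/546.040) ≈ 0.358.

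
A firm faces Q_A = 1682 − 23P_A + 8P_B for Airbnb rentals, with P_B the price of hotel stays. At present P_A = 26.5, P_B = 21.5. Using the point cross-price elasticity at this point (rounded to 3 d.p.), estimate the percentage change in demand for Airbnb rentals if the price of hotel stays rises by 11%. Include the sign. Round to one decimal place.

1.5%

At P_A = 26.5, P_B = 21.5: Q_A = 1244.5.
∂Q_A/∂P_B = 8.
ε = (∂Q_A/∂P_B)(P_B/Q_A) = 8.0000 × 21.5/1244.5 ≈ 0.138.
%ΔQ_A ≈ ε × %ΔP_B = 0.138 × (11%) = 1.5%.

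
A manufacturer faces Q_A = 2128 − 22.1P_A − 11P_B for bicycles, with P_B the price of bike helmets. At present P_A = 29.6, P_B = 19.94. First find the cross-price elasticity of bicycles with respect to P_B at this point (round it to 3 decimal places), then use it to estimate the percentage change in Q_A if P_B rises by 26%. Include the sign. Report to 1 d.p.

-4.6%

At P_A = 29.6, P_B = 19.94: Q_A = 1254.5.
∂Q_A/∂P_B = -11.
ε = (∂Q_A/∂P_B)(P_B/Q_A) = -11.0000 × 19.94/1254.5 ≈ -0.175.
%ΔQ_A ≈ ε × %ΔP_B = -0.175 × (26%) = -4.6%.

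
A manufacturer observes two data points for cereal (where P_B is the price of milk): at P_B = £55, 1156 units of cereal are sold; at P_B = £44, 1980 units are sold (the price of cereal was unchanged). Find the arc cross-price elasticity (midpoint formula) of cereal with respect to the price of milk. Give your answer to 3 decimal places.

ΔQ_A = 1980 − 1156 = 824; ΔP_B = 44 − 55 = -11.
Midpoints: Q̄_A = 1568.0, P̄_B = 49.50.
ε = (ΔQ_A/Q̄_A)/(ΔP_B/P̄_B) = (824/1568.0)/(-11/49.50) ≈ -2.365.

-2.365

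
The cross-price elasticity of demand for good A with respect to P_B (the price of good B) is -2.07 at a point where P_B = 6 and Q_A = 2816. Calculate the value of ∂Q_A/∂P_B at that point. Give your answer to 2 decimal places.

ε = (∂Q_A/∂P_B)·(P_B/Q_A) ⇒ ∂Q_A/∂P_B = ε·Q_A/P_B = -2.07 × 2816/6 ≈ -971.52.

-971.52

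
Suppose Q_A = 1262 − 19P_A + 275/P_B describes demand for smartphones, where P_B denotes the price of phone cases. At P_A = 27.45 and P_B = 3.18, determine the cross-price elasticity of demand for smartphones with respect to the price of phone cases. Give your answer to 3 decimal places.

At P_A = 27.45 and P_B = 3.18: Q_A = 826.928.
∂Q_A/∂P_B = −275/P_B² = -27.1943.
ε = (∂Q_A/∂P_B)(P_B/Q_A) = -27.1943 × (3.18/826.928) ≈ -0.105.
ε < 0: complements.

-0.105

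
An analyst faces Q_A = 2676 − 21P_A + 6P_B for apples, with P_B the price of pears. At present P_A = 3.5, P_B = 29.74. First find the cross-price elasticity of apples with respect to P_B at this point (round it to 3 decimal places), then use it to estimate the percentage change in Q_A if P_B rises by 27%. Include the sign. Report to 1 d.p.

At P_A = 3.5, P_B = 29.74: Q_A = 2780.94.
∂Q_A/∂P_B = 6.
ε = (∂Q_A/∂P_B)(P_B/Q_A) = 6.0000 × 29.74/2780.94 ≈ 0.064.
%ΔQ_A ≈ ε × %ΔP_B = 0.064 × (27%) = 1.7%.

1.7%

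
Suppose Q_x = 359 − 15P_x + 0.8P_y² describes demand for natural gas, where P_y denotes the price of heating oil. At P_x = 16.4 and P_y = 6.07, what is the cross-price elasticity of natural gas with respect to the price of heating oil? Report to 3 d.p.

0.414

At P_x = 16.4 and P_y = 6.07: Q_x = 142.476.
∂Q_x/∂P_y = 1.6P_y = 1.6(6.07) = 9.7120.
ε = (∂Q_x/∂P_y)(P_y/Q_x) = 9.7120 × (6.07/142.476) ≈ 0.414.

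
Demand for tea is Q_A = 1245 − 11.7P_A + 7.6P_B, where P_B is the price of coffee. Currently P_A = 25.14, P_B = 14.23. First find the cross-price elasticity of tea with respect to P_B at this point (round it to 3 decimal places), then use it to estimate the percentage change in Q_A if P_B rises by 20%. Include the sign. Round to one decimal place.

2.0%

At P_A = 25.14, P_B = 14.23: Q_A = 1059.01.
∂Q_A/∂P_B = 7.6.
ε = (∂Q_A/∂P_B)(P_B/Q_A) = 7.6000 × 14.23/1059.01 ≈ 0.102.
%ΔQ_A ≈ ε × %ΔP_B = 0.102 × (20%) = 2.0%.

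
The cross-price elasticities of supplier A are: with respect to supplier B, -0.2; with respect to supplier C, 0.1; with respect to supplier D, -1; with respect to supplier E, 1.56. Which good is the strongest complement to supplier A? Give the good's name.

Complements have ε < 0. The most negative value is -1 (supplier D).

supplier D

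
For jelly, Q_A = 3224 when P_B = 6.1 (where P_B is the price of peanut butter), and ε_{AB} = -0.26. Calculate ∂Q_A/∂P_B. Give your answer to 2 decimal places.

-137.42

ε = (∂Q_A/∂P_B)·(P_B/Q_A) ⇒ ∂Q_A/∂P_B = ε·Q_A/P_B = -0.26 × 3224/6.1 ≈ -137.42.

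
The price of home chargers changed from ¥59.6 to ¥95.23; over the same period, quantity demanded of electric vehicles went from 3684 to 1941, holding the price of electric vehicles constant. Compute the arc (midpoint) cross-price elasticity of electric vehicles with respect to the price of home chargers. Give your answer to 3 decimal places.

-1.347

ΔQ_A = 1941 − 3684 = -1743; ΔP_B = 95.23 − 59.6 = 35.63.
Midpoints: Q̄_A = 2812.5, P̄_B = 77.42.
ε = (ΔQ_A/Q̄_A)/(ΔP_B/P̄_B) = (-1743/2812.5)/(35.63/77.42) ≈ -1.347.
ε < 0: electric vehicles and home chargers are complements.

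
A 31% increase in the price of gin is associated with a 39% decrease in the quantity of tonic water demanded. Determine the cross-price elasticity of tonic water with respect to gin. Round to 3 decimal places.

ε = (%ΔQ of tonic water) / (%ΔP of gin) = (-39%) / (31%) ≈ -1.258.
Negative cross-price elasticity: complements.

-1.258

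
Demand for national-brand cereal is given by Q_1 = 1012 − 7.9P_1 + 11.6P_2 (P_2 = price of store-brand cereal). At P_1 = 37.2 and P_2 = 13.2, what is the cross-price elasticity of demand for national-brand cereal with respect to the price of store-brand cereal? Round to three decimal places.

0.176

At P_1 = 37.2 and P_2 = 13.2: Q_1 = 871.24.
∂Q_1/∂P_2 = 11.6.
ε = (∂Q_1/∂P_2)(P_2/Q_1) = 11.6 × (13.2/871.24) ≈ 0.176.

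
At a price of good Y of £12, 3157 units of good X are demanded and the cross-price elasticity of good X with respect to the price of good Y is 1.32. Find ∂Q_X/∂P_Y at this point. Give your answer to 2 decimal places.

347.27

ε = (∂Q_X/∂P_Y)·(P_Y/Q_X) ⇒ ∂Q_X/∂P_Y = ε·Q_X/P_Y = 1.32 × 3157/12 ≈ 347.27.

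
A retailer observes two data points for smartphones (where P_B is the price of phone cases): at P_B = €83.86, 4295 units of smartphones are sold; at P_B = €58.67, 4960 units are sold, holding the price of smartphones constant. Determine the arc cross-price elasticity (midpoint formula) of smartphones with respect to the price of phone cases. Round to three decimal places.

-0.407

ΔQ_A = 4960 − 4295 = 665; ΔP_B = 58.67 − 83.86 = -25.19.
Midpoints: Q̄_A = 4627.5, P̄_B = 71.27.
ε = (ΔQ_A/Q̄_A)/(ΔP_B/P̄_B) = (665/4627.5)/(-25.19/71.27) ≈ -0.407.
ε < 0: smartphones and phone cases are complements.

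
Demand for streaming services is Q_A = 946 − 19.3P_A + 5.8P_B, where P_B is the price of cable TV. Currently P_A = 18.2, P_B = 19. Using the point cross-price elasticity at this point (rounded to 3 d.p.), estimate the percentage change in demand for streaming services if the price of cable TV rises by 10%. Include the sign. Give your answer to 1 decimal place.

At P_A = 18.2, P_B = 19: Q_A = 704.94.
∂Q_A/∂P_B = 5.8.
ε = (∂Q_A/∂P_B)(P_B/Q_A) = 5.8000 × 19/704.94 ≈ 0.156.
%ΔQ_A ≈ ε × %ΔP_B = 0.156 × (10%) = 1.6%.

1.6%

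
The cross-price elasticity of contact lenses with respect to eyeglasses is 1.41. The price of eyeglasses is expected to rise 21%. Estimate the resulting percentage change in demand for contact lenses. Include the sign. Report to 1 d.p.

%ΔQ ≈ ε × %ΔP of eyeglasses = 1.41 × (21%) = 29.6%.

29.6%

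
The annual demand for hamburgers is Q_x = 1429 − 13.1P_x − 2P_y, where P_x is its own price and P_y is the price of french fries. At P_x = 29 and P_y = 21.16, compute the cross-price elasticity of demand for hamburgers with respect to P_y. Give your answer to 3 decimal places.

-0.042

At P_x = 29 and P_y = 21.16: Q_x = 1006.78.
∂Q_x/∂P_y = -2.
ε = (∂Q_x/∂P_y)(P_y/Q_x) = -2 × (21.16/1006.78) ≈ -0.042.
Since ε < 0, hamburgers and french fries are complements.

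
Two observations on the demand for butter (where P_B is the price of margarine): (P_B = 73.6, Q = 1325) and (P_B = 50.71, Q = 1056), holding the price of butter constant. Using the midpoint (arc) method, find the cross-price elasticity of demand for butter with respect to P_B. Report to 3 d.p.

0.614

ΔQ_A = 1056 − 1325 = -269; ΔP_B = 50.71 − 73.6 = -22.89.
Midpoints: Q̄_A = 1190.5, P̄_B = 62.16.
ε = (ΔQ_A/Q̄_A)/(ΔP_B/P̄_B) = (-269/1190.5)/(-22.89/62.16) ≈ 0.614.
ε > 0: butter and margarine are substitutes.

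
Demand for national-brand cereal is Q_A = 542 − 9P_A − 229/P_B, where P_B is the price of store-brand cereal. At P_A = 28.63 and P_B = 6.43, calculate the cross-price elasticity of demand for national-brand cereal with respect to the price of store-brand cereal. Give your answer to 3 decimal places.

0.143

At P_A = 28.63 and P_B = 6.43: Q_A = 248.716.
∂Q_A/∂P_B = 229/P_B² = 5.5388.
ε = (∂Q_A/∂P_B)(P_B/Q_A) = 5.5388 × (6.43/248.716) ≈ 0.143.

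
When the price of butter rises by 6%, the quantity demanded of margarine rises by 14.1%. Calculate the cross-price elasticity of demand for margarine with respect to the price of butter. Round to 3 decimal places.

2.350

ε = (%ΔQ of margarine) / (%ΔP of butter) = (14.1%) / (6%) ≈ 2.350.
Positive cross-price elasticity: substitutes.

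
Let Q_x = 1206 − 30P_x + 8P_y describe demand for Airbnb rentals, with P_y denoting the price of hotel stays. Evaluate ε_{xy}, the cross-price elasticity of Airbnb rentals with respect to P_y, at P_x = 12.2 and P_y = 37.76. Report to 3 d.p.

At P_x = 12.2 and P_y = 37.76: Q_x = 1142.08.
∂Q_x/∂P_y = 8.
ε = (∂Q_x/∂P_y)(P_y/Q_x) = 8 × (37.76/1142.08) ≈ 0.264.

0.264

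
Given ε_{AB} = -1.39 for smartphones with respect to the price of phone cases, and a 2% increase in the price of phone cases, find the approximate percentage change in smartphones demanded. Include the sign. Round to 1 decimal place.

-2.8%

%ΔQ ≈ ε × %ΔP of phone cases = -1.39 × (2%) = -2.8%.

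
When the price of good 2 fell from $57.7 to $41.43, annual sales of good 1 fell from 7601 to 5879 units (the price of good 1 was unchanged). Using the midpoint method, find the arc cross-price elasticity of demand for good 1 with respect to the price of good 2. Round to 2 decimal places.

ΔQ_1 = 5879 − 7601 = -1722; ΔP_2 = 41.43 − 57.7 = -16.27.
Midpoints: Q̄_1 = 6740.0, P̄_2 = 49.56.
ε = (ΔQ_1/Q̄_1)/(ΔP_2/P̄_2) = (-1722/6740.0)/(-16.27/49.56) ≈ 0.78.
ε > 0: good 1 and good 2 are substitutes.

0.78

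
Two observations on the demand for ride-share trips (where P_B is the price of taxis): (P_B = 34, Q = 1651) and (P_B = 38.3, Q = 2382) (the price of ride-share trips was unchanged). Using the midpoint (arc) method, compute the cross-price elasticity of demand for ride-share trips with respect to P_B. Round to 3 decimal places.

3.048

ΔQ_A = 2382 − 1651 = 731; ΔP_B = 38.3 − 34 = 4.3.
Midpoints: Q̄_A = 2016.5, P̄_B = 36.15.
ε = (ΔQ_A/Q̄_A)/(ΔP_B/P̄_B) = (731/2016.5)/(4.3/36.15) ≈ 3.048.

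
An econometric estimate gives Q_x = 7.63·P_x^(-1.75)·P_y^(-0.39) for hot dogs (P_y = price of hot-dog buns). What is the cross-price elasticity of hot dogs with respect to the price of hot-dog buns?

In a log-linear (constant-elasticity) demand function, the coefficient on the exponent of P_y is the cross-price elasticity.
ε = -0.39. Negative, so hot dogs and hot-dog buns are complements.

-0.39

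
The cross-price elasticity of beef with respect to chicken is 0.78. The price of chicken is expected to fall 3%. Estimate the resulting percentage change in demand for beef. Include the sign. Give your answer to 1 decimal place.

-2.3%

%ΔQ ≈ ε × %ΔP of chicken = 0.78 × (-3%) = -2.3%.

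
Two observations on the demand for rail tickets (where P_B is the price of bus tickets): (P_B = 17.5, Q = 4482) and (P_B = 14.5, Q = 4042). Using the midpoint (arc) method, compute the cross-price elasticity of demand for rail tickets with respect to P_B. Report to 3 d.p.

0.551

ΔQ_A = 4042 − 4482 = -440; ΔP_B = 14.5 − 17.5 = -3.
Midpoints: Q̄_A = 4262.0, P̄_B = 16.00.
ε = (ΔQ_A/Q̄_A)/(ΔP_B/P̄_B) = (-440/4262.0)/(-3/16.00) ≈ 0.551.
ε > 0: rail tickets and bus tickets are substitutes.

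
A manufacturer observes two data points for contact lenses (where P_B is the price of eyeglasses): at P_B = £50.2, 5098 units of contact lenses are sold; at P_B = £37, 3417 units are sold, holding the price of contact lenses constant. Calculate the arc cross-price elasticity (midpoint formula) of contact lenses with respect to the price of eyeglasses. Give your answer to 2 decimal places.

ΔQ_A = 3417 − 5098 = -1681; ΔP_B = 37 − 50.2 = -13.2.
Midpoints: Q̄_A = 4257.5, P̄_B = 43.60.
ε = (ΔQ_A/Q̄_A)/(ΔP_B/P̄_B) = (-1681/4257.5)/(-13.2/43.60) ≈ 1.30.
ε > 0: contact lenses and eyeglasses are substitutes.

1.30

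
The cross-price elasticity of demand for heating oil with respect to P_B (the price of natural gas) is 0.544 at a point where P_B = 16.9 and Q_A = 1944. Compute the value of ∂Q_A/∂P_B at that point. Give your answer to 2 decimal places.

62.58

ε = (∂Q_A/∂P_B)·(P_B/Q_A) ⇒ ∂Q_A/∂P_B = ε·Q_A/P_B = 0.544 × 1944/16.9 ≈ 62.58.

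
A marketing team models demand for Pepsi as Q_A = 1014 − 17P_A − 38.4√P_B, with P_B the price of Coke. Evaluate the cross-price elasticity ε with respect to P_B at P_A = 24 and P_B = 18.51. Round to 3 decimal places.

At P_A = 24 and P_B = 18.51: Q_A = 440.791.
∂Q_A/∂P_B = -38.4/(2√P_B) = -38.4/(2√18.51) = -4.4627.
ε = (∂Q_A/∂P_B)(P_B/Q_A) = -4.4627 × (18.51/440.791) ≈ -0.187.
ε < 0: complements.

-0.187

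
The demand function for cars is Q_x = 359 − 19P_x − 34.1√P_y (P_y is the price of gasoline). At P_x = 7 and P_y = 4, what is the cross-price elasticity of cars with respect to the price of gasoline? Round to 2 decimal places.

At P_x = 7 and P_y = 4: Q_x = 157.8.
∂Q_x/∂P_y = -34.1/(2√P_y) = -34.1/(2√4) = -8.5250.
ε = (∂Q_x/∂P_y)(P_y/Q_x) = -8.5250 × (4/157.8) ≈ -0.22.

-0.22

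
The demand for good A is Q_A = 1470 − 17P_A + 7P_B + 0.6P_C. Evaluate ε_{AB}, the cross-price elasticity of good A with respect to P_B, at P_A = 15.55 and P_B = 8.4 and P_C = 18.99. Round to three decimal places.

0.046

At P_A = 15.55 and P_B = 8.4 and P_C = 18.99: Q_A = 1275.844.
∂Q_A/∂P_B = 7.
ε = (∂Q_A/∂P_B)(P_B/Q_A) = 7 × (8.4/1275.844) ≈ 0.046.
Since ε > 0, good A and good B are substitutes.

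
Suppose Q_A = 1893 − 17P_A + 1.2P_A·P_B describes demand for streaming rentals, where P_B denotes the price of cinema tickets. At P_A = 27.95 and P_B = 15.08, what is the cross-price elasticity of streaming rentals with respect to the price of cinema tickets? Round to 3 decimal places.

0.263

At P_A = 27.95 and P_B = 15.08: Q_A = 1923.633.
∂Q_A/∂P_B = 1.2P_A = 1.2(27.95) = 33.5400.
ε = (∂Q_A/∂P_B)(P_B/Q_A) = 33.5400 × (15.08/1923.633) ≈ 0.263.
ε > 0: substitutes.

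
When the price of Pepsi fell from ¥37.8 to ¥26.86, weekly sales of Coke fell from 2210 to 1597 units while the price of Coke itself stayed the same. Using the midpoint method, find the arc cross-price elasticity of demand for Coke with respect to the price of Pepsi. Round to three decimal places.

ΔQ_A = 1597 − 2210 = -613; ΔP_B = 26.86 − 37.8 = -10.94.
Midpoints: Q̄_A = 1903.5, P̄_B = 32.33.
ε = (ΔQ_A/Q̄_A)/(ΔP_B/P̄_B) = (-613/1903.5)/(-10.94/32.33) ≈ 0.952.
ε > 0: Coke and Pepsi are substitutes.

0.952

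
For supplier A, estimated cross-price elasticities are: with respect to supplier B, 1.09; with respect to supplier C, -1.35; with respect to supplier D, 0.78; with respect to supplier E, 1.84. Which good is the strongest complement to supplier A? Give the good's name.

Complements have ε < 0. The most negative value is -1.35 (supplier C).

supplier C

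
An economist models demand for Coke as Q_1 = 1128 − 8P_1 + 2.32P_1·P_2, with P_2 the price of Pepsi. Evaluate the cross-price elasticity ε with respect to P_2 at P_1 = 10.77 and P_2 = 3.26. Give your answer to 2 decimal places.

At P_1 = 10.77 and P_2 = 3.26: Q_1 = 1123.296.
∂Q_1/∂P_2 = 2.32P_1 = 2.32(10.77) = 24.9864.
ε = (∂Q_1/∂P_2)(P_2/Q_1) = 24.9864 × (3.26/1123.296) ≈ 0.07.

0.07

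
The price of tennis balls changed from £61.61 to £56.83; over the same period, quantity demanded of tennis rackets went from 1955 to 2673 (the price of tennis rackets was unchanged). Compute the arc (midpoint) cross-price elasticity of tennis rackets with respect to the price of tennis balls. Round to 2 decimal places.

-3.84

ΔQ_A = 2673 − 1955 = 718; ΔP_B = 56.83 − 61.61 = -4.78.
Midpoints: Q̄_A = 2314.0, P̄_B = 59.22.
ε = (ΔQ_A/Q̄_A)/(ΔP_B/P̄_B) = (718/2314.0)/(-4.78/59.22) ≈ -3.84.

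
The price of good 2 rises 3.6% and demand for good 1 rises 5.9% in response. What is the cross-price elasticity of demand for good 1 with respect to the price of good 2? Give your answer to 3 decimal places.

ε = (%ΔQ of good 1) / (%ΔP of good 2) = (5.9%) / (3.6%) ≈ 1.639.
Positive cross-price elasticity: substitutes.

1.639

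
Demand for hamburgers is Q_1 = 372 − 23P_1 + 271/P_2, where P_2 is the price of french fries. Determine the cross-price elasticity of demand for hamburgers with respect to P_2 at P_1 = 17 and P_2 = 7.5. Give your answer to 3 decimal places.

At P_1 = 17 and P_2 = 7.5: Q_1 = 17.133.
∂Q_1/∂P_2 = −271/P_2² = -4.8178.
ε = (∂Q_1/∂P_2)(P_2/Q_1) = -4.8178 × (7.5/17.133) ≈ -2.109.

-2.109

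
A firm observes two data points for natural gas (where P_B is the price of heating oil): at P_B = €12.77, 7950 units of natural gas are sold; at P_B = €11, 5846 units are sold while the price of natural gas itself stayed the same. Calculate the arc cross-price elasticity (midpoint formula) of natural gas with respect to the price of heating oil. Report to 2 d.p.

ΔQ_A = 5846 − 7950 = -2104; ΔP_B = 11 − 12.77 = -1.77.
Midpoints: Q̄_A = 6898.0, P̄_B = 11.88.
ε = (ΔQ_A/Q̄_A)/(ΔP_B/P̄_B) = (-2104/6898.0)/(-1.77/11.88) ≈ 2.05.
ε > 0: natural gas and heating oil are substitutes.

2.05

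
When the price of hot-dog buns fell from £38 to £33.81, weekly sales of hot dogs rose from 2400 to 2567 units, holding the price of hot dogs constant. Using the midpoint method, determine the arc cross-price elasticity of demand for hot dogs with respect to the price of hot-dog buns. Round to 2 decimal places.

ΔQ_A = 2567 − 2400 = 167; ΔP_B = 33.81 − 38 = -4.19.
Midpoints: Q̄_A = 2483.5, P̄_B = 35.91.
ε = (ΔQ_A/Q̄_A)/(ΔP_B/P̄_B) = (167/2483.5)/(-4.19/35.91) ≈ -0.58.

-0.58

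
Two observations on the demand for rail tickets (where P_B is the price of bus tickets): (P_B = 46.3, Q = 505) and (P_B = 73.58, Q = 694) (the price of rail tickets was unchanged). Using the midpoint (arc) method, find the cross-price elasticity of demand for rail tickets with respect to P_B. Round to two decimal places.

ΔQ_A = 694 − 505 = 189; ΔP_B = 73.58 − 46.3 = 27.28.
Midpoints: Q̄_A = 599.5, P̄_B = 59.94.
ε = (ΔQ_A/Q̄_A)/(ΔP_B/P̄_B) = (189/599.5)/(27.28/59.94) ≈ 0.69.

0.69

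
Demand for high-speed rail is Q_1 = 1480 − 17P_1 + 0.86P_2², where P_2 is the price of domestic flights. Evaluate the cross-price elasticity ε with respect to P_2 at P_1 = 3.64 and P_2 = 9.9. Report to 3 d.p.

0.112

At P_1 = 3.64 and P_2 = 9.9: Q_1 = 1502.409.
∂Q_1/∂P_2 = 1.72P_2 = 1.72(9.9) = 17.0280.
ε = (∂Q_1/∂P_2)(P_2/Q_1) = 17.0280 × (9.9/1502.409) ≈ 0.112.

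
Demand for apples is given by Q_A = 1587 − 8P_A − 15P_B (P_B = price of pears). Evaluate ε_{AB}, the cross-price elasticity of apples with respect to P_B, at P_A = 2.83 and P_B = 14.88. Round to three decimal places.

At P_A = 2.83 and P_B = 14.88: Q_A = 1341.16.
∂Q_A/∂P_B = -15.
ε = (∂Q_A/∂P_B)(P_B/Q_A) = -15 × (14.88/1341.16) ≈ -0.166.

-0.166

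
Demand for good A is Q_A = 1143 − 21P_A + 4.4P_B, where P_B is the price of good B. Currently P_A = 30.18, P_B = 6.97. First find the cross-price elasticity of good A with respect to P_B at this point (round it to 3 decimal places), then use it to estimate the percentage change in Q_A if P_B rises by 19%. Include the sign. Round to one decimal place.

At P_A = 30.18, P_B = 6.97: Q_A = 539.888.
∂Q_A/∂P_B = 4.4.
ε = (∂Q_A/∂P_B)(P_B/Q_A) = 4.4000 × 6.97/539.888 ≈ 0.057.
%ΔQ_A ≈ ε × %ΔP_B = 0.057 × (19%) = 1.1%.

1.1%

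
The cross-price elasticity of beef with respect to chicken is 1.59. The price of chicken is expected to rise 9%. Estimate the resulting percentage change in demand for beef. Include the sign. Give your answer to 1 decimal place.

14.3%

%ΔQ ≈ ε × %ΔP of chicken = 1.59 × (9%) = 14.3%.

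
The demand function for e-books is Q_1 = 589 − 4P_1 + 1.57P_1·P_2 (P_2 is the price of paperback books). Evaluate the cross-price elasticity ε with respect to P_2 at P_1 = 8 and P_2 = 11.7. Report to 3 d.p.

0.209

At P_1 = 8 and P_2 = 11.7: Q_1 = 703.952.
∂Q_1/∂P_2 = 1.57P_1 = 1.57(8) = 12.5600.
ε = (∂Q_1/∂P_2)(P_2/Q_1) = 12.5600 × (11.7/703.952) ≈ 0.209.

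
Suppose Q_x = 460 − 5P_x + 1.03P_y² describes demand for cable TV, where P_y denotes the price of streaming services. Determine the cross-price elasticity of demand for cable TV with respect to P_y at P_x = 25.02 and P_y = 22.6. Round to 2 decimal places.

At P_x = 25.02 and P_y = 22.6: Q_x = 860.983.
∂Q_x/∂P_y = 2.06P_y = 2.06(22.6) = 46.5560.
ε = (∂Q_x/∂P_y)(P_y/Q_x) = 46.5560 × (22.6/860.983) ≈ 1.22.
ε > 0: substitutes.

1.22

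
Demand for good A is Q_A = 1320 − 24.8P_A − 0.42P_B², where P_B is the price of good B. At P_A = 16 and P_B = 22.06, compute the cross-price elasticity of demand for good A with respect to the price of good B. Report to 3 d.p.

-0.569

At P_A = 16 and P_B = 22.06: Q_A = 718.810.
∂Q_A/∂P_B = -0.84P_B = -0.84(22.06) = -18.5304.
ε = (∂Q_A/∂P_B)(P_B/Q_A) = -18.5304 × (22.06/718.810) ≈ -0.569.
ε < 0: complements.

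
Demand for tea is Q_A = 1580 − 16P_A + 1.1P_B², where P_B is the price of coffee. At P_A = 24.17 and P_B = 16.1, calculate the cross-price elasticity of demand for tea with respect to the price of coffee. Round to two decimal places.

At P_A = 24.17 and P_B = 16.1: Q_A = 1478.411.
∂Q_A/∂P_B = 2.2P_B = 2.2(16.1) = 35.4200.
ε = (∂Q_A/∂P_B)(P_B/Q_A) = 35.4200 × (16.1/1478.411) ≈ 0.39.
ε > 0: substitutes.

0.39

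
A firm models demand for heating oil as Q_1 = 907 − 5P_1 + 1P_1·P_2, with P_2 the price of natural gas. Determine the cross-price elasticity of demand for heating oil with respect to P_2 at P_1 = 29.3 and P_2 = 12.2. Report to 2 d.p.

0.32

At P_1 = 29.3 and P_2 = 12.2: Q_1 = 1117.96.
∂Q_1/∂P_2 = 1P_1 = 1(29.3) = 29.3000.
ε = (∂Q_1/∂P_2)(P_2/Q_1) = 29.3000 × (12.2/1117.96) ≈ 0.32.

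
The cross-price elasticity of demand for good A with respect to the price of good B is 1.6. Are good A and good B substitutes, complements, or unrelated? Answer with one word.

substitutes

ε = 1.6 > 0, so a higher price of good B raises demand for good A: substitutes.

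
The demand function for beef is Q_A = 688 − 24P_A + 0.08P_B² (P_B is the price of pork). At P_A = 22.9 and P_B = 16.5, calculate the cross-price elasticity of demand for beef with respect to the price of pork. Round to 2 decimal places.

0.27

At P_A = 22.9 and P_B = 16.5: Q_A = 160.18.
∂Q_A/∂P_B = 0.16P_B = 0.16(16.5) = 2.6400.
ε = (∂Q_A/∂P_B)(P_B/Q_A) = 2.6400 × (16.5/160.18) ≈ 0.27.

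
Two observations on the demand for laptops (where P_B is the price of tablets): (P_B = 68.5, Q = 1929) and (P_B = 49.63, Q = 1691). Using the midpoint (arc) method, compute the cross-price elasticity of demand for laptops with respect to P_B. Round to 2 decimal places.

ΔQ_A = 1691 − 1929 = -238; ΔP_B = 49.63 − 68.5 = -18.87.
Midpoints: Q̄_A = 1810.0, P̄_B = 59.06.
ε = (ΔQ_A/Q̄_A)/(ΔP_B/P̄_B) = (-238/1810.0)/(-18.87/59.06) ≈ 0.41.
ε > 0: laptops and tablets are substitutes.

0.41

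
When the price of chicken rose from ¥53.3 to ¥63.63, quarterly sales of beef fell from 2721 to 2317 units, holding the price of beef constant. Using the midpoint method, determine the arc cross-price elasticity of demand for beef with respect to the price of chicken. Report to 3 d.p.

-0.908

ΔQ_A = 2317 − 2721 = -404; ΔP_B = 63.63 − 53.3 = 10.33.
Midpoints: Q̄_A = 2519.0, P̄_B = 58.47.
ε = (ΔQ_A/Q̄_A)/(ΔP_B/P̄_B) = (-404/2519.0)/(10.33/58.47) ≈ -0.908.
ε < 0: beef and chicken are complements.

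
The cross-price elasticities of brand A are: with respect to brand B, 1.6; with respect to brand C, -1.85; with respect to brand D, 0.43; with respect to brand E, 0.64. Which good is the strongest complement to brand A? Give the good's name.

brand C

Complements have ε < 0. The most negative value is -1.85 (brand C).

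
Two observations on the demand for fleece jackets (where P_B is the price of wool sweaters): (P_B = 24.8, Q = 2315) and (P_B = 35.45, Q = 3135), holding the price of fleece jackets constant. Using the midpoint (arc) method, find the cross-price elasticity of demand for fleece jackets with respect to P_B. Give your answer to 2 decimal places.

0.85

ΔQ_A = 3135 − 2315 = 820; ΔP_B = 35.45 − 24.8 = 10.65.
Midpoints: Q̄_A = 2725.0, P̄_B = 30.12.
ε = (ΔQ_A/Q̄_A)/(ΔP_B/P̄_B) = (820/2725.0)/(10.65/30.12) ≈ 0.85.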